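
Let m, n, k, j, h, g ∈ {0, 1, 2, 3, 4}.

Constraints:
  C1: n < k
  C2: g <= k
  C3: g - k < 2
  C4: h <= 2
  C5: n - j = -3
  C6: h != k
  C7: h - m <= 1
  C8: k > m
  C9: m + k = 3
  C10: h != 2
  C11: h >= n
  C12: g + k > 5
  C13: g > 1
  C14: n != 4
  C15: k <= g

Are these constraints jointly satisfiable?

Satisfiable

Try m = 0, n = 0, k = 3, j = 3, h = 0, g = 3.
Check constraint 3: g - k = 0; constraint 5: n - j = -3; constraint 7: h - m = 0. The remaining constraints are straightforward to verify.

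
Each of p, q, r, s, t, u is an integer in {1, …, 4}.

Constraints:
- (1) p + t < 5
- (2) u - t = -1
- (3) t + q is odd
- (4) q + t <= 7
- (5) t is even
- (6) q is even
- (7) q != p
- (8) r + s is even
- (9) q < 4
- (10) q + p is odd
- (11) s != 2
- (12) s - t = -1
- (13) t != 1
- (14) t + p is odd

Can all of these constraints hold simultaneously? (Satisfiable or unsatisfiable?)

Constraint 5 makes t even and constraint 6 makes q even, so t + q must be even. Constraint 3 says t + q is odd — contradiction.

Unsatisfiable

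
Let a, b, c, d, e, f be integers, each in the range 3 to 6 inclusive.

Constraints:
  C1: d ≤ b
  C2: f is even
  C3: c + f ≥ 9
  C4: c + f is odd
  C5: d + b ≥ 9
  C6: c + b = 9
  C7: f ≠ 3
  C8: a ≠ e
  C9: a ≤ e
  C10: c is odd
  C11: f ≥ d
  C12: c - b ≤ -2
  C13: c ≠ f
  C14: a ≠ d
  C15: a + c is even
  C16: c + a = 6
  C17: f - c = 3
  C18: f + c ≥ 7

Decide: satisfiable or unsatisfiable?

Try a = 3, b = 6, c = 3, d = 6, e = 5, f = 6.
Check constraint 3: c + f = 9; constraint 5: d + b = 12; constraint 6: c + b = 9. The remaining constraints are straightforward to verify.

Satisfiable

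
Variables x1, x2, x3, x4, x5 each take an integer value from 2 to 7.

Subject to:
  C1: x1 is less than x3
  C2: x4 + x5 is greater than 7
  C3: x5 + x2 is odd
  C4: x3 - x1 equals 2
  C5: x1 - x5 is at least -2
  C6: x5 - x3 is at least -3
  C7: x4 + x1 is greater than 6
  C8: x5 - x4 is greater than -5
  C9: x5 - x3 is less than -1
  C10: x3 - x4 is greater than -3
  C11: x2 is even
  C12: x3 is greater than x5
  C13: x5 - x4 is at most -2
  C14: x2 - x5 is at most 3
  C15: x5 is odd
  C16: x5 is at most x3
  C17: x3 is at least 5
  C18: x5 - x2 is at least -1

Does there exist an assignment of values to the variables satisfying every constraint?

The assignment x1 = 3, x2 = 4, x3 = 5, x4 = 6, x5 = 3 works:
  constraint 2 holds since x4 + x5 = 9.
  constraint 4 holds since x3 - x1 = 2.
The rest check out directly.

Satisfiable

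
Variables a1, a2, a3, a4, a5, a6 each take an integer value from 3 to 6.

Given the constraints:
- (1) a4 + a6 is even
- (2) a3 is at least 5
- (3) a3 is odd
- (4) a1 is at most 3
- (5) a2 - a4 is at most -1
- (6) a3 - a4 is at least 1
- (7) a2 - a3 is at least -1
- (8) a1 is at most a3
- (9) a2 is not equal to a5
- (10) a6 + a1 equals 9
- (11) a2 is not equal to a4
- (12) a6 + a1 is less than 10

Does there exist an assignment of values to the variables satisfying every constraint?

Unsatisfiable

Constraints 5, 6, and 7 give a2 − a3 ≥ -1, a3 − a4 ≥ 1, a4 − a2 ≥ 1.
Adding all 3 inequalities: the left sides telescope to 0, and the right sides sum to (-1) + 1 + 1 = 1. So 0 ≥ 1, which is false.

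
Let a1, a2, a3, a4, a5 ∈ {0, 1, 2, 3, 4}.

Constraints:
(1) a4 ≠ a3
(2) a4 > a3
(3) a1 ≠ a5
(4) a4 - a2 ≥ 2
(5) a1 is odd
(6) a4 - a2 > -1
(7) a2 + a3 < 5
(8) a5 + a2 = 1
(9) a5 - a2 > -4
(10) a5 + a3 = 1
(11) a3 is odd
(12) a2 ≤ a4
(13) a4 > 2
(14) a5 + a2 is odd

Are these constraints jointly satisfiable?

Satisfiable

Try a1 = 1, a2 = 1, a3 = 1, a4 = 3, a5 = 0.
Check constraint 4: a4 - a2 = 2; constraint 6: a4 - a2 = 2. The remaining constraints are straightforward to verify.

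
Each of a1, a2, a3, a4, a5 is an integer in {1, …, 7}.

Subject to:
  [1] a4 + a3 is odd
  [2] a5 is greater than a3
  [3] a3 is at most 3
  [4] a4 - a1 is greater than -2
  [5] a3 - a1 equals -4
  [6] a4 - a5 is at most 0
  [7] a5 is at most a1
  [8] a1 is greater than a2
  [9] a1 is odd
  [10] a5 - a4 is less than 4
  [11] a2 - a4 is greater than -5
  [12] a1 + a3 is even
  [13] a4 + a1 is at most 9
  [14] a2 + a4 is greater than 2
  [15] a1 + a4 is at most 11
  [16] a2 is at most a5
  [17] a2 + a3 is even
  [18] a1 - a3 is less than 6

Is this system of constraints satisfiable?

The assignment a1 = 5, a2 = 1, a3 = 1, a4 = 4, a5 = 5 works:
  constraint 4 holds since a4 - a1 = -1.
  constraint 5 holds since a3 - a1 = -4.
The rest check out directly.

Satisfiable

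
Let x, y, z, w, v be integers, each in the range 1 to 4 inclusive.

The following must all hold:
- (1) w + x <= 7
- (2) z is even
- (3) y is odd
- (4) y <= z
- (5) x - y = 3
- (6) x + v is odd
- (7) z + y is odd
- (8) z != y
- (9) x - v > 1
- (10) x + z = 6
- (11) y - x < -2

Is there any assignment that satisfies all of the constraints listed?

Satisfiable

The assignment x = 4, y = 1, z = 2, w = 3, v = 1 works:
  constraint 1 holds since w + x = 7.
  constraint 5 holds since x - y = 3.
The rest check out directly.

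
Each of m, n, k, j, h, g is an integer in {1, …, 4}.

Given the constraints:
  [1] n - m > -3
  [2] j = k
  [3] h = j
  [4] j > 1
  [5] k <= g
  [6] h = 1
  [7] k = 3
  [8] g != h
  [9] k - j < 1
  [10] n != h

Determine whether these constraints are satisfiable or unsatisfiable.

Constraint 6 fixes h = 1 and constraint 7 fixes k = 3. Constraints 2 and 3 give h = j = k, so h = k. But 1 ≠ 3 — contradiction.

Unsatisfiable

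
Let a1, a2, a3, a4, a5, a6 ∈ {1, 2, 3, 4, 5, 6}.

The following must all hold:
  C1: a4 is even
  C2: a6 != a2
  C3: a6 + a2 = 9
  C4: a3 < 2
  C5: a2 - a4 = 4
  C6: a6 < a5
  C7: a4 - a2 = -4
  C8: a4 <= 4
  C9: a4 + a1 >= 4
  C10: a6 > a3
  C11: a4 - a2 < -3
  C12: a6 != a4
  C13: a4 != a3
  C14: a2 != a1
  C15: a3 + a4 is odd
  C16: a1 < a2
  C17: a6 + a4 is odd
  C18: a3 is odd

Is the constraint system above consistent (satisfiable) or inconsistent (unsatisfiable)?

One satisfying assignment is a1 = 3, a2 = 6, a3 = 1, a4 = 2, a5 = 4, a6 = 3.
For the less obvious constraints — constraint 3: a6 + a2 = 9; constraint 5: a2 - a4 = 4; constraint 7: a4 - a2 = -4 — and the others hold by inspection.

Satisfiable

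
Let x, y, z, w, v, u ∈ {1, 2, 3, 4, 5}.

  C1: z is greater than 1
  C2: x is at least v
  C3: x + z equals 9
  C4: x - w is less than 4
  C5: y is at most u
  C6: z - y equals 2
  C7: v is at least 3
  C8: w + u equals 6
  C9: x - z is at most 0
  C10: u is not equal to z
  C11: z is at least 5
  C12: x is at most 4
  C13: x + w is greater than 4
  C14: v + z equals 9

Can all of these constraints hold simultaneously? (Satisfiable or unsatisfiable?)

Satisfiable

Take x = 4, y = 3, z = 5, w = 3, v = 4, u = 3. Then constraint 3: x + z = 9; constraint 4: x - w = 1, and every other listed constraint is also met.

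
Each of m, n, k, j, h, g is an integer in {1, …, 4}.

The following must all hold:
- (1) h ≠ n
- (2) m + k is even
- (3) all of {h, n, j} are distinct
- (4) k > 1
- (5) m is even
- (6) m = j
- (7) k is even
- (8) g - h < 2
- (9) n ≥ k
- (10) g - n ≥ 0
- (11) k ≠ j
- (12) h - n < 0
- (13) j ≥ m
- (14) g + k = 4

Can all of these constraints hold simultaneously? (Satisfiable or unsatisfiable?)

Satisfiable

Setting (m, n, k, j, h, g) = (4, 2, 2, 4, 1, 2) satisfies everything: constraint 8: g - h = 1; constraint 10: g - n = 0, and the others follow.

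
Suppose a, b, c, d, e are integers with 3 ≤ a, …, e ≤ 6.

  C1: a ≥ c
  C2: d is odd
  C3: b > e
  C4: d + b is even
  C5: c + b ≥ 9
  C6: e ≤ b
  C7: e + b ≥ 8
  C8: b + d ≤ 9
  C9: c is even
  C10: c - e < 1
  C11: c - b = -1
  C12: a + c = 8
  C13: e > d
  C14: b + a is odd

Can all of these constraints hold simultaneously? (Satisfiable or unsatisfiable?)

Setting (a, b, c, d, e) = (4, 5, 4, 3, 4) satisfies everything: constraint 5: c + b = 9; constraint 7: e + b = 9, and the others follow.

Satisfiable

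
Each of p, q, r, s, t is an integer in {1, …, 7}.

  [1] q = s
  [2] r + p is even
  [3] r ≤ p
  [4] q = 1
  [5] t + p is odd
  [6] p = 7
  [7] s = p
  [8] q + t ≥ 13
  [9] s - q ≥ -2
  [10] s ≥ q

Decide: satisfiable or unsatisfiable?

Unsatisfiable

Constraint 4 fixes q = 1 and constraint 6 fixes p = 7. Constraints 1 and 7 give q = s = p, so q = p. But 1 ≠ 7 — contradiction.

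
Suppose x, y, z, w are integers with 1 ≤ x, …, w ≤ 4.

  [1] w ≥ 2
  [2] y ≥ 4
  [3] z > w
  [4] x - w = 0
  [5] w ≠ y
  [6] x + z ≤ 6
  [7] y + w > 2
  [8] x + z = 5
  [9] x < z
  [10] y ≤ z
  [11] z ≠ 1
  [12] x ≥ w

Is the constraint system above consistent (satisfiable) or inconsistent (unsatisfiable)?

Unsatisfiable

From constraints 1 and 12: x ≥ w ≥ 2. From constraints 2 and 10: z ≥ y ≥ 4. Hence x + z ≥ 6. But constraint 8 requires x + z = 5, and 5 < 6. Contradiction.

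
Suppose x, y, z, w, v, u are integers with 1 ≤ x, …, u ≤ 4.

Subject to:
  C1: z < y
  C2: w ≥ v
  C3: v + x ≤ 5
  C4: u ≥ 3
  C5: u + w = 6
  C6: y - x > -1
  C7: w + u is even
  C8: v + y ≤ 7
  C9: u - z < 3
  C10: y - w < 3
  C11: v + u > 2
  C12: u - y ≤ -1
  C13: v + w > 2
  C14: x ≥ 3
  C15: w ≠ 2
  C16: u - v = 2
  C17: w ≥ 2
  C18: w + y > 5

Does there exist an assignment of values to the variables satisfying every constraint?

One satisfying assignment is x = 3, y = 4, z = 3, w = 3, v = 1, u = 3.
For the less obvious constraints — constraint 3: v + x = 4; constraint 5: u + w = 6; constraint 6: y - x = 1 — and the others hold by inspection.

Satisfiable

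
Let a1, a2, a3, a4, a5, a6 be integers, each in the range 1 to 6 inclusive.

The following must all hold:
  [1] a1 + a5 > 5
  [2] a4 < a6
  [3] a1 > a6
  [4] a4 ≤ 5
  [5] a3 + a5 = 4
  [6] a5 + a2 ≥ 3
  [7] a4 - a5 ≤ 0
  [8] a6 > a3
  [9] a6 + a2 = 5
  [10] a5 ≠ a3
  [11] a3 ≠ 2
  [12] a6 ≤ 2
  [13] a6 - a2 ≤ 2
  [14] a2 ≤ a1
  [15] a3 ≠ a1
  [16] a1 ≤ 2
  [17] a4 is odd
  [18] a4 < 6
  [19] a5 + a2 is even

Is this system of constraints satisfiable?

Unsatisfiable

From constraint 12: a6 ≤ 2. From constraints 14 and 16: a2 ≤ a1 ≤ 2. Hence a6 + a2 ≤ 4. But constraint 9 requires a6 + a2 = 5, and 5 > 4. Contradiction.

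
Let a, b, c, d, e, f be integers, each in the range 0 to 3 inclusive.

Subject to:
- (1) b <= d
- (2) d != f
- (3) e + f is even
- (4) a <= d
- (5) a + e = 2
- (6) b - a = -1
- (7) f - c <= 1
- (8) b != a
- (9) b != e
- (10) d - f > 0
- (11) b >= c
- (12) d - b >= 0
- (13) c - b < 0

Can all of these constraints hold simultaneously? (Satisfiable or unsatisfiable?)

Satisfiable

The assignment a = 2, b = 1, c = 0, d = 3, e = 0, f = 0 works:
  constraint 5 holds since a + e = 2.
  constraint 6 holds since b - a = -1.
The rest check out directly.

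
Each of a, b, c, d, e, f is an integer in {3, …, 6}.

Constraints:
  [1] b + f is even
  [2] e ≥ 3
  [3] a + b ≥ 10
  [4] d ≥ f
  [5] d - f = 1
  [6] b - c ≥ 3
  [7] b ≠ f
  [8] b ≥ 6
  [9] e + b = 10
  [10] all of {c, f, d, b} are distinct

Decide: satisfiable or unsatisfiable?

Take a = 4, b = 6, c = 3, d = 5, e = 4, f = 4. Then constraint 3: a + b = 10; constraint 5: d - f = 1, and every other listed constraint is also met.

Satisfiable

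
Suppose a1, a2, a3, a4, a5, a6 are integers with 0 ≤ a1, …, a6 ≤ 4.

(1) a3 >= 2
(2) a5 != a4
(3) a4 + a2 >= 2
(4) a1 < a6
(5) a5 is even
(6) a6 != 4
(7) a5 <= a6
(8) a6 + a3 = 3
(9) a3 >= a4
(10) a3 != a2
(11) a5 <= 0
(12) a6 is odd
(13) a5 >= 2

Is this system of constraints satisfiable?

From constraints 7 and 13: a6 ≥ a5 ≥ 2. From constraint 1: a3 ≥ 2. Hence a6 + a3 ≥ 4. But constraint 8 requires a6 + a3 = 3, and 3 < 4. Contradiction.

Unsatisfiable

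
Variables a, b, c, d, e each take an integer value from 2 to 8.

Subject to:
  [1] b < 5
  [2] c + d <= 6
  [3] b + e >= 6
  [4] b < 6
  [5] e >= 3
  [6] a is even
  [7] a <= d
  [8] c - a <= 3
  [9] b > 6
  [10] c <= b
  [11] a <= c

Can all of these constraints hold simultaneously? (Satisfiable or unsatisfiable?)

Unsatisfiable

From constraint 9: b ≥ 7. From constraint 1: b ≤ 4. But 4 < 7, so no value of b works.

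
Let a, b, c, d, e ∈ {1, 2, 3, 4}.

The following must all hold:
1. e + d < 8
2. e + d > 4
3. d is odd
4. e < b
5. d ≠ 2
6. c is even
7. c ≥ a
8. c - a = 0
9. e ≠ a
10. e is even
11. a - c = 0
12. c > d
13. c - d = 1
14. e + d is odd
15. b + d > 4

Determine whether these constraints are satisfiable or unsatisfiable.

The assignment a = 4, b = 3, c = 4, d = 3, e = 2 works:
  constraint 1 holds since e + d = 5.
  constraint 2 holds since e + d = 5.
  constraint 8 holds since c - a = 0.
The rest check out directly.

Satisfiable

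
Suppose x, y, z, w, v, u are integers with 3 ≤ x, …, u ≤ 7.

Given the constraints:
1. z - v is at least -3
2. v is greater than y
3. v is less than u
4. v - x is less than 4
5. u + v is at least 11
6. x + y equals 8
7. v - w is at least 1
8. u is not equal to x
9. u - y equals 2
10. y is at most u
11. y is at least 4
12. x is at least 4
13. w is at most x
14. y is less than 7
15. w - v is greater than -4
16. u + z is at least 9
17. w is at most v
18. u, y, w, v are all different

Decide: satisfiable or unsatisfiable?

Try x = 4, y = 4, z = 4, w = 3, v = 5, u = 6.
Check constraint 1: z - v = -1; constraint 4: v - x = 1. The remaining constraints are straightforward to verify.

Satisfiable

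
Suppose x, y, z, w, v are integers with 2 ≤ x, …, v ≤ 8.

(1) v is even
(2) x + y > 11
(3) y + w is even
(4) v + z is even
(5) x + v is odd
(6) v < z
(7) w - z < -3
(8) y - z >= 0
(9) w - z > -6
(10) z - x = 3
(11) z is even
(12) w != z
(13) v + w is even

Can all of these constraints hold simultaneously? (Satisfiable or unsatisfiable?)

Satisfiable

The assignment x = 5, y = 8, z = 8, w = 4, v = 4 works:
  constraint 2 holds since x + y = 13.
  constraint 7 holds since w - z = -4.
The rest check out directly.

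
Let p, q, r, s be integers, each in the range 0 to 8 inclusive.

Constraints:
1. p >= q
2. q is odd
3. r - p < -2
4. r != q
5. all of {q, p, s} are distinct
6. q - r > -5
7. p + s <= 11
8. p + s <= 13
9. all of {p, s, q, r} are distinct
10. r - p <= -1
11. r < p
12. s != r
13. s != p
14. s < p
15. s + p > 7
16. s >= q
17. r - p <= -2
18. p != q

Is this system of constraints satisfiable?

Try p = 8, q = 1, r = 5, s = 2.
Check constraint 3: r - p = -3; constraint 6: q - r = -4. The remaining constraints are straightforward to verify.

Satisfiable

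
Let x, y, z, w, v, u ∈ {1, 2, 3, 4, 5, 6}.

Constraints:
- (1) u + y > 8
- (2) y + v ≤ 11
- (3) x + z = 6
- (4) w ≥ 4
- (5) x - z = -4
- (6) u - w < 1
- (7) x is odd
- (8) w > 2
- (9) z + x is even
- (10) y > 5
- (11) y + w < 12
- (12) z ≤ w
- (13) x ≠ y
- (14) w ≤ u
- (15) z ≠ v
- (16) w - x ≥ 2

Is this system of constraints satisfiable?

Satisfiable

Setting (x, y, z, w, v, u) = (1, 6, 5, 5, 2, 5) satisfies everything: constraint 1: u + y = 11; constraint 2: y + v = 8, and the others follow.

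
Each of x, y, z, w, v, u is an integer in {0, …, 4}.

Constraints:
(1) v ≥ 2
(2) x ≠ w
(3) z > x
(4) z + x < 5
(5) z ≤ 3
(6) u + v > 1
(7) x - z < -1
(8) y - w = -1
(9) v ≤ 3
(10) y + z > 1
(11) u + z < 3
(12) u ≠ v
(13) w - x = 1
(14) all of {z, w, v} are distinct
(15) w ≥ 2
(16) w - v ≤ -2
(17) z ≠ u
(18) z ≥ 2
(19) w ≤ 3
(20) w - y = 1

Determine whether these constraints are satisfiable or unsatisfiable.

Constraints 1, 5, 9, 15, 18, and 19 confine each of z, w, v to the 2 values {2, 3}.
Constraint 14 requires all 3 of them to be distinct, but only 2 values are available — impossible by the pigeonhole principle.

Unsatisfiable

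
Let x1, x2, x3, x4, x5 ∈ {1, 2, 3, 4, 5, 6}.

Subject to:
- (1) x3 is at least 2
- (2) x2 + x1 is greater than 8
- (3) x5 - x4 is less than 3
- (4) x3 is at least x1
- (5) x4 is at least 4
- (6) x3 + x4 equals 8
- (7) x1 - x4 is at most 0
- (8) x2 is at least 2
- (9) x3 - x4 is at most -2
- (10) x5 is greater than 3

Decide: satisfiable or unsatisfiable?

One satisfying assignment is x1 = 3, x2 = 6, x3 = 3, x4 = 5, x5 = 6.
For the less obvious constraints — constraint 2: x2 + x1 = 9; constraint 3: x5 - x4 = 1; constraint 6: x3 + x4 = 8 — and the others hold by inspection.

Satisfiable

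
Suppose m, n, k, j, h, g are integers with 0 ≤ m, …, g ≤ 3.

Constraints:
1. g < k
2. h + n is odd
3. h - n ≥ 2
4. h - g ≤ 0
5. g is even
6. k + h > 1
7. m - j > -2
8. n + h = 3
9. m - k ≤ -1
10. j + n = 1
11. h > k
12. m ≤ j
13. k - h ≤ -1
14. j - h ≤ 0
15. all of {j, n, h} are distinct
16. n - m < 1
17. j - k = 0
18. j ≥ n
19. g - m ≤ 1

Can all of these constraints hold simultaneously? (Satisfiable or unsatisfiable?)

Unsatisfiable

Constraints 4, 9, 13, and 19 give k − m ≥ 1, m − g ≥ -1, g − h ≥ 0, h − k ≥ 1.
Adding all 4 inequalities: the left sides telescope to 0, and the right sides sum to 1 + (-1) + 0 + 1 = 1. So 0 ≥ 1, which is false.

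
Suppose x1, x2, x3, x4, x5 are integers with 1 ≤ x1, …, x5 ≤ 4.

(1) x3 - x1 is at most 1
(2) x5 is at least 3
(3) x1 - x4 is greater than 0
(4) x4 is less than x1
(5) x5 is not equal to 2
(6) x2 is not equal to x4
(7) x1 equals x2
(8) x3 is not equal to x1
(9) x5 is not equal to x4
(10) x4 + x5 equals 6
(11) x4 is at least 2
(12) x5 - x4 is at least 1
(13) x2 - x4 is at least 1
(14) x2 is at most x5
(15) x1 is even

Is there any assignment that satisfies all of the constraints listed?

Try x1 = 4, x2 = 4, x3 = 3, x4 = 2, x5 = 4.
Check constraint 1: x3 - x1 = -1; constraint 3: x1 - x4 = 2; constraint 10: x4 + x5 = 6. The remaining constraints are straightforward to verify.

Satisfiable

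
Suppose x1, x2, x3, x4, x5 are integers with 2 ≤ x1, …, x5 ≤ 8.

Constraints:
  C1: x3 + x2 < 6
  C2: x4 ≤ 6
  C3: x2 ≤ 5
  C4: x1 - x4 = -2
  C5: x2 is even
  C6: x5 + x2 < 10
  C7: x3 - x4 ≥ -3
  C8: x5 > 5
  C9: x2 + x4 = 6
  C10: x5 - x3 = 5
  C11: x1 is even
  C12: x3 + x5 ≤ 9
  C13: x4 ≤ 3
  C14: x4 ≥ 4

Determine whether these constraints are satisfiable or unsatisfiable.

From constraint 14: x4 ≥ 4. From constraint 13: x4 ≤ 3. But 3 < 4, so no value of x4 works.

Unsatisfiable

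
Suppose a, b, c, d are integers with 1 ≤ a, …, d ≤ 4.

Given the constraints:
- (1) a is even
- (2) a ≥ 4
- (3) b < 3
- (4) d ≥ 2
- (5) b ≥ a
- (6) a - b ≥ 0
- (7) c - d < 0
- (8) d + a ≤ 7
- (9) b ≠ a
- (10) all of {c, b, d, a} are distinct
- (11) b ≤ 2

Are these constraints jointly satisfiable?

Unsatisfiable

From constraints 2 and 5: b ≥ a and a ≥ 4, so b ≥ 4. From constraint 11: b ≤ 2. But 2 < 4, so no value of b works.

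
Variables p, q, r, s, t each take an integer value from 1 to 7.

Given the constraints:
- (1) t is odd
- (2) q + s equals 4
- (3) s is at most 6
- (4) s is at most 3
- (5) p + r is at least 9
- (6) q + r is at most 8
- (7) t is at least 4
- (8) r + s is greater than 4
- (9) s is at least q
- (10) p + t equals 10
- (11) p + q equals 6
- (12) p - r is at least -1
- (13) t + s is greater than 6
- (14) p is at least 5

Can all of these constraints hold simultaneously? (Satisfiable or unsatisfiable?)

The assignment p = 5, q = 1, r = 4, s = 3, t = 5 works:
  constraint 2 holds since q + s = 4.
  constraint 5 holds since p + r = 9.
The rest check out directly.

Satisfiable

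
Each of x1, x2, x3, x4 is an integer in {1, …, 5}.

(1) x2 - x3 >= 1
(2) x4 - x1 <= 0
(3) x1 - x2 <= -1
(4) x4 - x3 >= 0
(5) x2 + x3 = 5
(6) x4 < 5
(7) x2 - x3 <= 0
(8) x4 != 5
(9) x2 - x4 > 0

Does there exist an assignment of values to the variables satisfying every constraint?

Constraints 2, 3, 4, and 7 give x1 − x4 ≥ 0, x4 − x3 ≥ 0, x3 − x2 ≥ 0, x2 − x1 ≥ 1.
Adding all 4 inequalities: the left sides telescope to 0, and the right sides sum to 0 + 0 + 0 + 1 = 1. So 0 ≥ 1, which is false.

Unsatisfiable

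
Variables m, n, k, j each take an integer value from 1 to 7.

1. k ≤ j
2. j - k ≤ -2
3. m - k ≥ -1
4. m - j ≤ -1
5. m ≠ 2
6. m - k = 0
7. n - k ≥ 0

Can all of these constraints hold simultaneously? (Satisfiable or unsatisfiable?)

Constraints 2, 3, and 4 give j − m ≥ 1, m − k ≥ -1, k − j ≥ 2.
Adding all 3 inequalities: the left sides telescope to 0, and the right sides sum to 1 + (-1) + 2 = 2. So 0 ≥ 2, which is false.

Unsatisfiable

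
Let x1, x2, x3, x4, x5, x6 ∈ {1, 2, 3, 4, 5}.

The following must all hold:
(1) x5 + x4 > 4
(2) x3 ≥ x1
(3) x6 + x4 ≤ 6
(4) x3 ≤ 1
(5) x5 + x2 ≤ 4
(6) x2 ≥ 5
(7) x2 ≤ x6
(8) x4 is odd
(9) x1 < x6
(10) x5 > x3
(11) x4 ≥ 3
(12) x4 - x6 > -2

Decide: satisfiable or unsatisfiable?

Unsatisfiable

From constraints 6 and 7: x6 ≥ x2 ≥ 5. From constraint 11: x4 ≥ 3. Hence x6 + x4 ≥ 8. But constraint 3 requires x6 + x4 ≤ 6, and 6 < 8. Contradiction.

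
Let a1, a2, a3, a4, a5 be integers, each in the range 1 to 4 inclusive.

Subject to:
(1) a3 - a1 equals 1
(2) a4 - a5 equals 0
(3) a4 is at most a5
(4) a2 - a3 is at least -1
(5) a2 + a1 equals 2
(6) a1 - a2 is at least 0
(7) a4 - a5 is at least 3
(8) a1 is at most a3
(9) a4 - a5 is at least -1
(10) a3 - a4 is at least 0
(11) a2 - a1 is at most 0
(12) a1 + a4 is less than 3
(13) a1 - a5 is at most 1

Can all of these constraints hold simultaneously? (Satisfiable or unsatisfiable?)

Constraints 4, 6, 7, 10, and 13 give a5 − a1 ≥ -1, a1 − a2 ≥ 0, a2 − a3 ≥ -1, a3 − a4 ≥ 0, a4 − a5 ≥ 3.
Adding all 5 inequalities: the left sides telescope to 0, and the right sides sum to (-1) + 0 + (-1) + 0 + 3 = 1. So 0 ≥ 1, which is false.

Unsatisfiable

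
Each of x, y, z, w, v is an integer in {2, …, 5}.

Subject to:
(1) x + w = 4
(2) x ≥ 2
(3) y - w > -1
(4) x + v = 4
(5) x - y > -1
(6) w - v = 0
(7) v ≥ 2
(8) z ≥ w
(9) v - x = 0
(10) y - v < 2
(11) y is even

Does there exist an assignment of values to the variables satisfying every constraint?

Take x = 2, y = 2, z = 2, w = 2, v = 2. Then constraint 1: x + w = 4; constraint 3: y - w = 0; constraint 4: x + v = 4, and every other listed constraint is also met.

Satisfiable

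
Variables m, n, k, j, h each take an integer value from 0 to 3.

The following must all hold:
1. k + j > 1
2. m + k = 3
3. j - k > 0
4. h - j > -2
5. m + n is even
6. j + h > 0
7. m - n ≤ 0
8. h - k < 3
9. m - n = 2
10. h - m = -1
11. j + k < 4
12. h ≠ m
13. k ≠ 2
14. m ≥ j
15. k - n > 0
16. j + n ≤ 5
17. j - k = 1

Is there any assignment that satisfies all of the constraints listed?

Unsatisfiable

Constraints 3, 7, 14, and 15 give j ≤ m, m ≤ n, n < k, k < j. Chaining: j ≤ m ≤ n < k < j, which forces j < j — impossible.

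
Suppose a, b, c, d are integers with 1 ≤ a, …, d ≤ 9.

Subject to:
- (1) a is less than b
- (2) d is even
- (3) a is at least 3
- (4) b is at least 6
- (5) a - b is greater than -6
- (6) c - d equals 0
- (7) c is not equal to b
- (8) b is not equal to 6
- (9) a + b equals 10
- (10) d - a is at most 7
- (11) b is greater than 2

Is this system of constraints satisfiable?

One satisfying assignment is a = 3, b = 7, c = 8, d = 8.
For the less obvious constraints — constraint 5: a - b = -4; constraint 6: c - d = 0 — and the others hold by inspection.

Satisfiable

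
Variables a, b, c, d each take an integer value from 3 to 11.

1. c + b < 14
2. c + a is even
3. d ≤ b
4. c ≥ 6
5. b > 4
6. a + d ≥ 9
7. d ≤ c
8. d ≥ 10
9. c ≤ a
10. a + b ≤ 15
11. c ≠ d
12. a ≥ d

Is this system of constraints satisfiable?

Unsatisfiable

From constraints 4 and 9: a ≥ c ≥ 6. From constraints 3 and 8: b ≥ d ≥ 10. Hence a + b ≥ 16. But constraint 10 requires a + b ≤ 15, and 15 < 16. Contradiction.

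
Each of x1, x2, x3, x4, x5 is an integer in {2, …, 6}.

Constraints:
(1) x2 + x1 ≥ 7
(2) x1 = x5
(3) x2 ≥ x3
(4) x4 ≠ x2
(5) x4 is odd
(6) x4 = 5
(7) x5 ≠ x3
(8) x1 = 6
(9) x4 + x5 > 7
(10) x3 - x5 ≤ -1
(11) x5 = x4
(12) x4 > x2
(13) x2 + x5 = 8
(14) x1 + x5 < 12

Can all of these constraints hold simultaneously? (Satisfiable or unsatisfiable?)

Constraint 8 fixes x1 = 6 and constraint 6 fixes x4 = 5. Constraints 2 and 11 give x1 = x5 = x4, so x1 = x4. But 6 ≠ 5 — contradiction.

Unsatisfiable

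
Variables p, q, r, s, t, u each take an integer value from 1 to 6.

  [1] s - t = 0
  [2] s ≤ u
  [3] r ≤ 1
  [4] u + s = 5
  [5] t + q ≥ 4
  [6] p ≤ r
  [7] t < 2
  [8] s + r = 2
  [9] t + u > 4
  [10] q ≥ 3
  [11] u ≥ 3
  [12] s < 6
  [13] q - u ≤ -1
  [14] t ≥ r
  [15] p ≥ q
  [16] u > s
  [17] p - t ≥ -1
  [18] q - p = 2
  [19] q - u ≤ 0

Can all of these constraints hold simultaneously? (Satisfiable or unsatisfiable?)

Unsatisfiable

From constraints 10 and 15: p ≥ q and q ≥ 3, so p ≥ 3. From constraints 3 and 6: p ≤ r and r ≤ 1, so p ≤ 1. But 1 < 3, so no value of p works.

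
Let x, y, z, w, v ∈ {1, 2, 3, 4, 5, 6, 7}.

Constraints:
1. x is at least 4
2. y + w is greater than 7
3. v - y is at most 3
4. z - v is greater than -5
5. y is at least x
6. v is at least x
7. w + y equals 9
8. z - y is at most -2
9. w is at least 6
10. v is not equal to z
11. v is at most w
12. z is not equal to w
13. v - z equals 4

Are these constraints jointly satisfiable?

From constraint 9: w ≥ 6. From constraints 1 and 5: y ≥ x ≥ 4. Hence w + y ≥ 10. But constraint 7 requires w + y = 9, and 9 < 10. Contradiction.

Unsatisfiable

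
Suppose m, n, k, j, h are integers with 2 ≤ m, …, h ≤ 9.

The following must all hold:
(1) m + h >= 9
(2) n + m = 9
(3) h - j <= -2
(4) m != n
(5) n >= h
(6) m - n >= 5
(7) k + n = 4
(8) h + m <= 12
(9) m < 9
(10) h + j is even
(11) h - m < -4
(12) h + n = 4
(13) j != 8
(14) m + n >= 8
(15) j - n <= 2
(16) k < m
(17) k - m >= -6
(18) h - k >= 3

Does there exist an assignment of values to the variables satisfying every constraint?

Unsatisfiable

Constraints 3, 6, 15, 17, and 18 give j − h ≥ 2, h − k ≥ 3, k − m ≥ -6, m − n ≥ 5, n − j ≥ -2.
Adding all 5 inequalities: the left sides telescope to 0, and the right sides sum to 2 + 3 + (-6) + 5 + (-2) = 2. So 0 ≥ 2, which is false.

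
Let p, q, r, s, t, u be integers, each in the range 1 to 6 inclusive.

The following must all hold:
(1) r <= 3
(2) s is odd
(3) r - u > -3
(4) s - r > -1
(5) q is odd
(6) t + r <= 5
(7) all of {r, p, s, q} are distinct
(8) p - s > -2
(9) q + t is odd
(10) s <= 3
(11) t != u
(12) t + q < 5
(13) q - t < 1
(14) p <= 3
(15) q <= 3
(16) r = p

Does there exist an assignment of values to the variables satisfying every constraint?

Unsatisfiable

Constraints 1, 10, 14, and 15 confine each of r, p, s, q to the 3 values {1, …, 3} (the domain already gives each ≥ 1).
Constraint 7 requires all 4 of them to be distinct, but only 3 values are available — impossible by the pigeonhole principle.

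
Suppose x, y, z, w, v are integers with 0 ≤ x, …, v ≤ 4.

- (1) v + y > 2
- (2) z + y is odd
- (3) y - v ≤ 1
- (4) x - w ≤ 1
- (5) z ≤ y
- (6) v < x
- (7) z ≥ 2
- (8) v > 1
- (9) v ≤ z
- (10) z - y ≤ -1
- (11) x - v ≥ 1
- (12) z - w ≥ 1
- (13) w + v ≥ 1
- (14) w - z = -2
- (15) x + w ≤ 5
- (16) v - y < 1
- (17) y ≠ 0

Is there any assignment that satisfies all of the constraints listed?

Unsatisfiable

Constraints 3, 4, 10, 11, and 12 give w − x ≥ -1, x − v ≥ 1, v − y ≥ -1, y − z ≥ 1, z − w ≥ 1.
Adding all 5 inequalities: the left sides telescope to 0, and the right sides sum to (-1) + 1 + (-1) + 1 + 1 = 1. So 0 ≥ 1, which is false.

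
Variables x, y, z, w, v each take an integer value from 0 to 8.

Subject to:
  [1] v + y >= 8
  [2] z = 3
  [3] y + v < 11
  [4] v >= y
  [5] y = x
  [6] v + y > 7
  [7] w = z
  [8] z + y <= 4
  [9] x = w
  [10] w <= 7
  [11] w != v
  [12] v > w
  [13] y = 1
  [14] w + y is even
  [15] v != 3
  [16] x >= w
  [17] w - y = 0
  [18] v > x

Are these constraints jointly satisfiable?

Unsatisfiable

Constraint 13 fixes y = 1 and constraint 2 fixes z = 3. Constraints 5, 7, and 9 give y = x = w = z, so y = z. But 1 ≠ 3 — contradiction.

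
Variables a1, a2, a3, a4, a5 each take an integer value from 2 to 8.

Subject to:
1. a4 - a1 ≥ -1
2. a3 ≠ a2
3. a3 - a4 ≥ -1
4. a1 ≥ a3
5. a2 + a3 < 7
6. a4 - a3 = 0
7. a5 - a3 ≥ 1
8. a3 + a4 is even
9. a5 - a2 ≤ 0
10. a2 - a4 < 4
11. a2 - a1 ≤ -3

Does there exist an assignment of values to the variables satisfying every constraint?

Constraints 1, 3, 7, 9, and 11 give a3 − a4 ≥ -1, a4 − a1 ≥ -1, a1 − a2 ≥ 3, a2 − a5 ≥ 0, a5 − a3 ≥ 1.
Adding all 5 inequalities: the left sides telescope to 0, and the right sides sum to (-1) + (-1) + 3 + 0 + 1 = 2. So 0 ≥ 2, which is false.

Unsatisfiable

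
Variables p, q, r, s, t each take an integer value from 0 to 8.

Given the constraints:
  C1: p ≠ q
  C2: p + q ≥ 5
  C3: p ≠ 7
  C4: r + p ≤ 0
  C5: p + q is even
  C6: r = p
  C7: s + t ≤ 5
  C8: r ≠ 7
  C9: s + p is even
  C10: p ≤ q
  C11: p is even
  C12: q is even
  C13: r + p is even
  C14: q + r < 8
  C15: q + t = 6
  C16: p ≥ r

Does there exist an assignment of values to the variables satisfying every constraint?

Satisfiable

One satisfying assignment is p = 0, q = 6, r = 0, s = 4, t = 0.
For the less obvious constraints — constraint 2: p + q = 6; constraint 4: r + p = 0 — and the others hold by inspection.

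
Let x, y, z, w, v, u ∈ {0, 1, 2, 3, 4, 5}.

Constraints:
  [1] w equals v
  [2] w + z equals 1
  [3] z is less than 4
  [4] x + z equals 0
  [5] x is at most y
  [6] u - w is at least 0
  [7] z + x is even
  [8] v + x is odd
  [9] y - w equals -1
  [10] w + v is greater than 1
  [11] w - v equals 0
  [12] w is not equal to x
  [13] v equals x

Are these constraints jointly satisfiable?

Unsatisfiable

From constraints 1 and 13, w = v = x, so w = x. But constraint 12 says w ≠ x. Contradiction.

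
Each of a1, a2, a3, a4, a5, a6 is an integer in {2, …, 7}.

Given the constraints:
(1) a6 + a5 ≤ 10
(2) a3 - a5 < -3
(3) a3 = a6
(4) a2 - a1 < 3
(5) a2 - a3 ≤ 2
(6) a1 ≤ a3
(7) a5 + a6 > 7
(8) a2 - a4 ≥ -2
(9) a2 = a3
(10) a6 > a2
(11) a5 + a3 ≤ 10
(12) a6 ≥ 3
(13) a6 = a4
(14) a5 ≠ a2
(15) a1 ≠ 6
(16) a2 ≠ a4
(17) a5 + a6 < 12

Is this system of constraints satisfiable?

From constraints 3, 9, and 13, a2 = a3 = a6 = a4, so a2 = a4. But constraint 16 says a2 ≠ a4. Contradiction.

Unsatisfiable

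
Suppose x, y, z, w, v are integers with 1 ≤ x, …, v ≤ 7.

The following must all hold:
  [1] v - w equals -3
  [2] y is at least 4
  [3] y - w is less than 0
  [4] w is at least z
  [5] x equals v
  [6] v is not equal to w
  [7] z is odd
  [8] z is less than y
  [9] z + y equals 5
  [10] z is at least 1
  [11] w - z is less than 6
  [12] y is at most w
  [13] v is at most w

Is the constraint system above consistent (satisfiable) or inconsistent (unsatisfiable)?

Setting (x, y, z, w, v) = (3, 4, 1, 6, 3) satisfies everything: constraint 1: v - w = -3; constraint 3: y - w = -2, and the others follow.

Satisfiable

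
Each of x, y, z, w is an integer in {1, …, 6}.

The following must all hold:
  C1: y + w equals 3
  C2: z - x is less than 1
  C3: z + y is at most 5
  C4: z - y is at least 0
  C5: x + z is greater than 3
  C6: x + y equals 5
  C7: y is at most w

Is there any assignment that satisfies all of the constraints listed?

Satisfiable

Take x = 4, y = 1, z = 2, w = 2. Then constraint 1: y + w = 3; constraint 2: z - x = -2, and every other listed constraint is also met.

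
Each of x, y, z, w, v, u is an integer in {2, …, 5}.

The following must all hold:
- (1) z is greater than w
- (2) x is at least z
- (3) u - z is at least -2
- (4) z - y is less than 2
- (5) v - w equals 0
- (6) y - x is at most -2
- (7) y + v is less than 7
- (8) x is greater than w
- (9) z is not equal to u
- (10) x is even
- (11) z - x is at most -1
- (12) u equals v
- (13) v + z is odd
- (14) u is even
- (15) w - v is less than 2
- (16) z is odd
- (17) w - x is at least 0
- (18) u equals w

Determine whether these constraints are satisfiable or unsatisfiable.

Constraints 1, 11, and 17 give z < x, x ≤ w, w < z. Chaining: z < x ≤ w < z, which forces z < z — impossible.

Unsatisfiable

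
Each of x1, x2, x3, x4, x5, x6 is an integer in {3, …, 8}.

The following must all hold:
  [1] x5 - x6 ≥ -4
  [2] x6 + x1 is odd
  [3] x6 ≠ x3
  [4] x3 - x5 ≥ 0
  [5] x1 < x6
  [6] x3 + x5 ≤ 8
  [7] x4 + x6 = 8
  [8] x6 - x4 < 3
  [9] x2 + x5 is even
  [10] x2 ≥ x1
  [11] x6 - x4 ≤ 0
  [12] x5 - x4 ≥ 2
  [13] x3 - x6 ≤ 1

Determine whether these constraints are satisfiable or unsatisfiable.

Unsatisfiable

Constraints 4, 11, 12, and 13 give x5 − x4 ≥ 2, x4 − x6 ≥ 0, x6 − x3 ≥ -1, x3 − x5 ≥ 0.
Adding all 4 inequalities: the left sides telescope to 0, and the right sides sum to 2 + 0 + (-1) + 0 = 1. So 0 ≥ 1, which is false.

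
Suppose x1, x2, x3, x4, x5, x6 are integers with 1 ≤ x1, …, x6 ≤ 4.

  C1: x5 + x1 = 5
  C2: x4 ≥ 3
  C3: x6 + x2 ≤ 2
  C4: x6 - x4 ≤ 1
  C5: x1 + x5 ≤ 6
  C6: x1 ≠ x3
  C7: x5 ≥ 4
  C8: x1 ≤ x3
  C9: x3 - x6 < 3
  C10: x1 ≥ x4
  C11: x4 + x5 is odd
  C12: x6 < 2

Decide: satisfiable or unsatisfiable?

From constraints 2 and 10: x1 ≥ x4 ≥ 3. From constraint 7: x5 ≥ 4. Hence x1 + x5 ≥ 7. But constraint 5 requires x1 + x5 ≤ 6, and 6 < 7. Contradiction.

Unsatisfiable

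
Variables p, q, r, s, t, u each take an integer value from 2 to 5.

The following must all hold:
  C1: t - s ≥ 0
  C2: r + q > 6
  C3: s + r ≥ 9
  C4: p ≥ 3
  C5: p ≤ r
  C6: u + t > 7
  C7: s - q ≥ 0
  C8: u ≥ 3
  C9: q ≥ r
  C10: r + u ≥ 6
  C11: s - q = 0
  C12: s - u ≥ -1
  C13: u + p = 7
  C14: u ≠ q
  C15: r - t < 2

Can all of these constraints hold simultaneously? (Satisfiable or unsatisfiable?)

Satisfiable

One satisfying assignment is p = 3, q = 5, r = 4, s = 5, t = 5, u = 4.
For the less obvious constraints — constraint 1: t - s = 0; constraint 2: r + q = 9; constraint 3: s + r = 9 — and the others hold by inspection.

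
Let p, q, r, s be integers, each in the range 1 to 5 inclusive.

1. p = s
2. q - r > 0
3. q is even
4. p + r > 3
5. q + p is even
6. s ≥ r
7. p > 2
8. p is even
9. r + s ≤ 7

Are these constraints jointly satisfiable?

Try p = 4, q = 4, r = 1, s = 4.
Check constraint 2: q - r = 3; constraint 4: p + r = 5. The remaining constraints are straightforward to verify.

Satisfiable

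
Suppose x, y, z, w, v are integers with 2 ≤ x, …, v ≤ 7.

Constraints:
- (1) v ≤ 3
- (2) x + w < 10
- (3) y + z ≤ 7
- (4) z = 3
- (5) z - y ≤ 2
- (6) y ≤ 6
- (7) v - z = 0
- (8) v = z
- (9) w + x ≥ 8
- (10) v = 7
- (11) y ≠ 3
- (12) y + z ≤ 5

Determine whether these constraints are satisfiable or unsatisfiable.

Constraint 10 fixes v = 7 and constraint 4 fixes z = 3, but constraint 8 requires v = z. Since 7 ≠ 3, contradiction.

Unsatisfiable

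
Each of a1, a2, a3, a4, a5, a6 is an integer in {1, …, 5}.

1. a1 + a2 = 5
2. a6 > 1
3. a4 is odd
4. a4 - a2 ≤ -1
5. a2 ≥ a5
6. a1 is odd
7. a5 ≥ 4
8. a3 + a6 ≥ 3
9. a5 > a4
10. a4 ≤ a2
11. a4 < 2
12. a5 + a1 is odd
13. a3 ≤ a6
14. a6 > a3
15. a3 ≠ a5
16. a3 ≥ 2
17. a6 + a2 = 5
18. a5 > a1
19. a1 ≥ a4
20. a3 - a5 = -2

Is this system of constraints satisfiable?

Unsatisfiable

From constraints 13 and 16: a6 ≥ a3 ≥ 2. From constraints 5 and 7: a2 ≥ a5 ≥ 4. Hence a6 + a2 ≥ 6. But constraint 17 requires a6 + a2 = 5, and 5 < 6. Contradiction.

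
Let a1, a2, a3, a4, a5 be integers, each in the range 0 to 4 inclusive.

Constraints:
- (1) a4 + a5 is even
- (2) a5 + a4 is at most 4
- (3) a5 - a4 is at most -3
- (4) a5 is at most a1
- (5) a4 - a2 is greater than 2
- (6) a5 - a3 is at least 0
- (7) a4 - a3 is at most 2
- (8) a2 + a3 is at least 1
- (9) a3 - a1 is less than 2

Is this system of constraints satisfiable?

Constraints 3, 6, and 7 give a3 − a4 ≥ -2, a4 − a5 ≥ 3, a5 − a3 ≥ 0.
Adding all 3 inequalities: the left sides telescope to 0, and the right sides sum to (-2) + 3 + 0 = 1. So 0 ≥ 1, which is false.

Unsatisfiable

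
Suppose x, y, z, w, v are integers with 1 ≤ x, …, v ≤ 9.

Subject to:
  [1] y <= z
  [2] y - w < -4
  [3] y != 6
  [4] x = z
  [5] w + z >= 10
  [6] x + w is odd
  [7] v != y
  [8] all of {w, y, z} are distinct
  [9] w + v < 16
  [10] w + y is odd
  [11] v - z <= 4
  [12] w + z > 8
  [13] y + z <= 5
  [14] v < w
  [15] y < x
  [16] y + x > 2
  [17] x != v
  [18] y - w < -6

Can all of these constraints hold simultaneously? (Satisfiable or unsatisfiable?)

Satisfiable

Setting (x, y, z, w, v) = (3, 1, 3, 8, 7) satisfies everything: constraint 2: y - w = -7; constraint 5: w + z = 11, and the others follow.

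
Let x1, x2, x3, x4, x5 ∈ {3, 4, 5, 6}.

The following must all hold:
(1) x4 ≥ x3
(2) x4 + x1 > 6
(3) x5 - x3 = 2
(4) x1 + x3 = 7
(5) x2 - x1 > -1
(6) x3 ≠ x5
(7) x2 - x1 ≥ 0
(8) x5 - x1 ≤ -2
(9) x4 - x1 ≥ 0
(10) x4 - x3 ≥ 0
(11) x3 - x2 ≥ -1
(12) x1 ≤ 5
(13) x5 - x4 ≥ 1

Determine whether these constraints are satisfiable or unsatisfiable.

Constraints 7, 8, 10, 11, and 13 give x1 − x5 ≥ 2, x5 − x4 ≥ 1, x4 − x3 ≥ 0, x3 − x2 ≥ -1, x2 − x1 ≥ 0.
Adding all 5 inequalities: the left sides telescope to 0, and the right sides sum to 2 + 1 + 0 + (-1) + 0 = 2. So 0 ≥ 2, which is false.

Unsatisfiable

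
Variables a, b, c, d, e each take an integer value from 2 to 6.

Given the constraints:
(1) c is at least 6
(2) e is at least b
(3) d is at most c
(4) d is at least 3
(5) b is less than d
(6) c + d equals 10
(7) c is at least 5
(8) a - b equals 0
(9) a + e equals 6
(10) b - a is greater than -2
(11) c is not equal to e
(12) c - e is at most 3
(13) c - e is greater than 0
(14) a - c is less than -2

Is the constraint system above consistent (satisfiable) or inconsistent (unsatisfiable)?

Satisfiable

One satisfying assignment is a = 2, b = 2, c = 6, d = 4, e = 4.
For the less obvious constraints — constraint 6: c + d = 10; constraint 8: a - b = 0 — and the others hold by inspection.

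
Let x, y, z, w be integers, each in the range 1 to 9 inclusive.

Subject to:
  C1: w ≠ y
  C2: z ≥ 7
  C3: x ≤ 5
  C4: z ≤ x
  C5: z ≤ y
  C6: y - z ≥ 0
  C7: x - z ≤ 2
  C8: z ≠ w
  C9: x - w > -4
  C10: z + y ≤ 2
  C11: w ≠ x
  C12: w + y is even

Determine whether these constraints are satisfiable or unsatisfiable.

Unsatisfiable

From constraint 2: z ≥ 7. From constraints 3 and 4: z ≤ x and x ≤ 5, so z ≤ 5. But 5 < 7, so no value of z works.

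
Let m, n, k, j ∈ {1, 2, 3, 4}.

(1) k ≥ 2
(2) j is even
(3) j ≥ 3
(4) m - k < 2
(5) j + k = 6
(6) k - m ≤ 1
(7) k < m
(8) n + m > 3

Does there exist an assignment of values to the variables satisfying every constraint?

Satisfiable

Take m = 3, n = 3, k = 2, j = 4. Then constraint 4: m - k = 1; constraint 5: j + k = 6, and every other listed constraint is also met.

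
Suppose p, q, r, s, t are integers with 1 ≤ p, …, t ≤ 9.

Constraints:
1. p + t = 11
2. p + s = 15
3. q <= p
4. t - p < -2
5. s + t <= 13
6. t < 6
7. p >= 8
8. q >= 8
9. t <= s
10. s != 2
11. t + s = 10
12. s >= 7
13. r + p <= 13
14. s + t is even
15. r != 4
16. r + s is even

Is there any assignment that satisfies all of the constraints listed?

Try p = 8, q = 8, r = 3, s = 7, t = 3.
Check constraint 1: p + t = 11; constraint 2: p + s = 15. The remaining constraints are straightforward to verify.

Satisfiable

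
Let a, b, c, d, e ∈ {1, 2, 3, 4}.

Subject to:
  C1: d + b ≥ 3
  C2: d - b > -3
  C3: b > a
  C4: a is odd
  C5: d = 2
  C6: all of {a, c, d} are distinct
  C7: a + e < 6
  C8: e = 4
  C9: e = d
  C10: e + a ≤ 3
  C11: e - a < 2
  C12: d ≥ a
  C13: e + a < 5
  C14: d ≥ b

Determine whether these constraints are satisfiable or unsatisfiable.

Unsatisfiable

Constraint 8 fixes e = 4 and constraint 5 fixes d = 2, but constraint 9 requires e = d. Since 4 ≠ 2, contradiction.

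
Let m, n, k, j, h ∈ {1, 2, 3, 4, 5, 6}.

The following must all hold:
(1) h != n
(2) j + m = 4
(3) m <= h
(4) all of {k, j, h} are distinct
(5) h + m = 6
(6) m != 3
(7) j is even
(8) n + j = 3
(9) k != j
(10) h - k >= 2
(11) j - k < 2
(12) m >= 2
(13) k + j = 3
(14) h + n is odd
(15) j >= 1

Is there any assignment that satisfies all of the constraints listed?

Take m = 2, n = 1, k = 1, j = 2, h = 4. Then constraint 2: j + m = 4; constraint 5: h + m = 6; constraint 8: n + j = 3, and every other listed constraint is also met.

Satisfiable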